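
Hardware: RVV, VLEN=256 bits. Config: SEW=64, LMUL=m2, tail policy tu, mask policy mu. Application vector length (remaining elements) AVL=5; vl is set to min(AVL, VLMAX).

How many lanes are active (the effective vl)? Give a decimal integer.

VLMAX = (256 × 2) / 64 = 8 lanes
AVL=5 ≤ VLMAX=8, so vl = 5

vl = 5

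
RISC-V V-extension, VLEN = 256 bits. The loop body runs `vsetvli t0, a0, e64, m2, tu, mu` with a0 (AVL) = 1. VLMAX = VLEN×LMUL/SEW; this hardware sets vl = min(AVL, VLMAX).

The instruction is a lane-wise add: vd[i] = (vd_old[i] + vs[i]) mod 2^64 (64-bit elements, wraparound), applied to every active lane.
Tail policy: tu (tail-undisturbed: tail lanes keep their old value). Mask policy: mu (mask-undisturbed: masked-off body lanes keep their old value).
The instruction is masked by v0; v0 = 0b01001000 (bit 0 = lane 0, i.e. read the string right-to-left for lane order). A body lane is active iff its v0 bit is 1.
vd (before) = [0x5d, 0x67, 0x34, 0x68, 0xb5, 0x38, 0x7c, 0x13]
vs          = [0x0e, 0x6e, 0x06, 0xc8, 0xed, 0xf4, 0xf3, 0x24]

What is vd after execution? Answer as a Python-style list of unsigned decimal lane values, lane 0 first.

VLMAX = VLEN×LMUL/SEW = 256×2/64 = 8
vl ← min(1, 8) = 1
vd[0] mask-off/keep -> 0x5d
vd[1] tail/keep -> 0x67
vd[2] tail/keep -> 0x34
vd[3] tail/keep -> 0x68
vd[4] tail/keep -> 0xb5
vd[5] tail/keep -> 0x38
vd[6] tail/keep -> 0x7c
vd[7] tail/keep -> 0x13

vd = [93, 103, 52, 104, 181, 56, 124, 19]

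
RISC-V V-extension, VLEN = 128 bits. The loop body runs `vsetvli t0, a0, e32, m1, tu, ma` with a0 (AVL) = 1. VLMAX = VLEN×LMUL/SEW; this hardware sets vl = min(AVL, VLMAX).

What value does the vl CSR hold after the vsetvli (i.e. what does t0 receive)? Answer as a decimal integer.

vl = 1

VLMAX = (128 × 1) / 32 = 4 lanes
vl = min(AVL, VLMAX) = min(1, 4) = 1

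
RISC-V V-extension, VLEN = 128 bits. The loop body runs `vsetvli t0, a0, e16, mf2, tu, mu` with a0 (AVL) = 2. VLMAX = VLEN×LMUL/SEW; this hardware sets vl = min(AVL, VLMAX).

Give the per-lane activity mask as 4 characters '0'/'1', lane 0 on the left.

lanes per group: 128·1/2/16 = 4
AVL=2 ≤ VLMAX=4, so vl = 2
bits (lane 0 leftmost): 1100

predicate = 1100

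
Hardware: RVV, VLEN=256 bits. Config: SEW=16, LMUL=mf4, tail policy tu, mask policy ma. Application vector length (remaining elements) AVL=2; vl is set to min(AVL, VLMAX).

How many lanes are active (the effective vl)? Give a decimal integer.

lanes per group: 256·1/4/16 = 4
AVL=2 ≤ VLMAX=4, so vl = 2

vl = 2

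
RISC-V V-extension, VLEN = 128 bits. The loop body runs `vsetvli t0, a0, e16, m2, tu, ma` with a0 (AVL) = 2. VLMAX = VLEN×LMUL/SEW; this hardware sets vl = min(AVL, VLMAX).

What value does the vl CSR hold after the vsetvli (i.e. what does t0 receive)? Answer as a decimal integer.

vl = 2

VLMAX = (128 × 2) / 16 = 16 lanes
AVL=2 ≤ VLMAX=16, so vl = 2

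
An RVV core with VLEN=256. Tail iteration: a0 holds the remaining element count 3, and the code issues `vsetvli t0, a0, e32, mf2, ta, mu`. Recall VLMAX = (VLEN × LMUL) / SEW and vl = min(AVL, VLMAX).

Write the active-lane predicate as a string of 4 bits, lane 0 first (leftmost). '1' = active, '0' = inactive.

VLMAX = VLEN×LMUL/SEW = 256×1/2/32 = 4
AVL=3 ≤ VLMAX=4, so vl = 3
bits (lane 0 leftmost): 1110

predicate = 1110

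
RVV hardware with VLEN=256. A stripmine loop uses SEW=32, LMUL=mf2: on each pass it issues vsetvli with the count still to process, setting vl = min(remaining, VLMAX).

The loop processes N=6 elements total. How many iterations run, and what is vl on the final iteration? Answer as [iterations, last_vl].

VLMAX = (256 × 1/2) / 32 = 4 lanes
6 elements at 4/iter → 2 passes, remainder 2 on the last

[iterations, last_vl] = [2, 2]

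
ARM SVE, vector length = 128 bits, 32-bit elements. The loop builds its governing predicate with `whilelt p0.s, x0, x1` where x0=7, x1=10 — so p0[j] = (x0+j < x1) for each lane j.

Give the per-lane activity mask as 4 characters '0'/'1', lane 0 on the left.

register lanes = 128/32 = 4
active while 7+j < 10, i.e. j ∈ [0,3) capped at 4 ⇒ 3
bits (lane 0 leftmost): 1110

predicate = 1110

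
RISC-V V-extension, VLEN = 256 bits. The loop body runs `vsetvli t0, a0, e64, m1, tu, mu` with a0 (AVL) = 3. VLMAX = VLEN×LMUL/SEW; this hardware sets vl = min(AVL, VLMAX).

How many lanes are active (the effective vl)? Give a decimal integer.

vl = 3

VLMAX = (256 × 1) / 64 = 4 lanes
AVL=3 ≤ VLMAX=4, so vl = 3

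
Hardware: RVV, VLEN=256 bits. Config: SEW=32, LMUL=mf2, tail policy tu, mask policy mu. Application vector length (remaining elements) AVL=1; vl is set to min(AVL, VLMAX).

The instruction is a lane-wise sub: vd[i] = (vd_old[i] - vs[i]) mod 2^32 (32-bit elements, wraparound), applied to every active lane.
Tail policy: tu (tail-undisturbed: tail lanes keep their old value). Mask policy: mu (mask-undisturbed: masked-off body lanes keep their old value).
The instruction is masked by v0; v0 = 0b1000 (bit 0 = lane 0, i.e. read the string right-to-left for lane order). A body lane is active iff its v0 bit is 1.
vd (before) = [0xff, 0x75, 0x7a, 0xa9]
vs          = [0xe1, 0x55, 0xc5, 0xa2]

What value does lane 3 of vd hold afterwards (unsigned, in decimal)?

vd[3] = 169

VLMAX = VLEN×LMUL/SEW = 256×1/2/32 = 4
vl = min(AVL, VLMAX) = min(1, 4) = 1
[0] mask-off/keep = 0xff
[1] tail/keep = 0x75
[2] tail/keep = 0x7a
[3] tail/keep = 0xa9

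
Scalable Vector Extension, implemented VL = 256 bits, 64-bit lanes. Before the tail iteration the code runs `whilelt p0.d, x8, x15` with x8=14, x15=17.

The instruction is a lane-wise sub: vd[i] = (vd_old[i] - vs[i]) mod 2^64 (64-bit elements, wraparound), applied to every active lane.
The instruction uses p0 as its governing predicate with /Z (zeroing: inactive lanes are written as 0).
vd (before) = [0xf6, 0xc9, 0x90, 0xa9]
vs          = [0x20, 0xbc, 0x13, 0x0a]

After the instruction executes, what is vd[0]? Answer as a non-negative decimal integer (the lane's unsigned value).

vd[0] = 214

lane count: 256 div 64 = 4
whilelt: lane j active iff 14+j < 17 → j < 3 → 3 active
  i=0: sub(0xf6,0x20) → 214
  i=1: sub(0xc9,0xbc) → 13
  i=2: sub(0x90,0x13) → 125
  i=3: tail/zero → 0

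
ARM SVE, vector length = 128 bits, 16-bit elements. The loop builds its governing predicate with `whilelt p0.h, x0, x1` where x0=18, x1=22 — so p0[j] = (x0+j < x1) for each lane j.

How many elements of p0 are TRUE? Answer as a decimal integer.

lane count: 128 div 16 = 8
whilelt: lane j active iff 18+j < 22 → j < 4 → 4 active

vl = 4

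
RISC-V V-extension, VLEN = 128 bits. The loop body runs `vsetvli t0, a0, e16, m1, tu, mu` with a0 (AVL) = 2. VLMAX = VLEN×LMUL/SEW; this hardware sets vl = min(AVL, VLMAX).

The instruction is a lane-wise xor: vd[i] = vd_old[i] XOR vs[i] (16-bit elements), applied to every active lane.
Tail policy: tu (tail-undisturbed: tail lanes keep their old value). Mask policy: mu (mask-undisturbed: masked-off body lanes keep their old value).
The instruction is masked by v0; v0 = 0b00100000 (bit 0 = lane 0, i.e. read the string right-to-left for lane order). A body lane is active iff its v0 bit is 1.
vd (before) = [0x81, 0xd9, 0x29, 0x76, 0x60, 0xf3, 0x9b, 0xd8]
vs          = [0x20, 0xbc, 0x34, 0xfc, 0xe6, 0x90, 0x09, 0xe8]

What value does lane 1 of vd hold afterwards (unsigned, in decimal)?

vd[1] = 217

lanes per group: 128·1/16 = 8
vl = min(AVL, VLMAX) = min(2, 8) = 2
[0] mask-off/keep = 0x81
[1] mask-off/keep = 0xd9
[2] tail/keep = 0x29
[3] tail/keep = 0x76
[4] tail/keep = 0x60
[5] tail/keep = 0xf3
[6] tail/keep = 0x9b
[7] tail/keep = 0xd8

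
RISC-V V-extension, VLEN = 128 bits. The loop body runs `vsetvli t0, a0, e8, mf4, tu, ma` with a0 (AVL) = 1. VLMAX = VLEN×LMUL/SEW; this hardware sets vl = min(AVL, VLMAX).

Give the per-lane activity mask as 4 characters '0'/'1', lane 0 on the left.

predicate = 1000

VLMAX = (128 × 1/4) / 8 = 4 lanes
AVL=1 ≤ VLMAX=4, so vl = 1
bits (lane 0 leftmost): 1000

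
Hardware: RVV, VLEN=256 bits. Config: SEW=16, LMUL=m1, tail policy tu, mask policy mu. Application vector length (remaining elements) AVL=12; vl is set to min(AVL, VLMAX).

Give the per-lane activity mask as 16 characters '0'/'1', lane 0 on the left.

lanes per group: 256·1/16 = 16
AVL=12 ≤ VLMAX=16, so vl = 12
bits (lane 0 leftmost): 1111111111110000

predicate = 1111111111110000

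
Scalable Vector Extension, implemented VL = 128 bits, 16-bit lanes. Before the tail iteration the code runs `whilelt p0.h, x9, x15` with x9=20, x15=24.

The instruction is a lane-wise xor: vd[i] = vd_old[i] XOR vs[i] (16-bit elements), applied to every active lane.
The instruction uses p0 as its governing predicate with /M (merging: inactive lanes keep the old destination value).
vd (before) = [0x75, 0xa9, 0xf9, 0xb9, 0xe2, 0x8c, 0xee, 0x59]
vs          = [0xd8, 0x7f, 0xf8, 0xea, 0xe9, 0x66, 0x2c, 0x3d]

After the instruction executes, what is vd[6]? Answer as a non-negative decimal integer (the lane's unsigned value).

vd[6] = 238

128-bit reg / 16-bit elem → 8 lanes
active while 20+j < 24, i.e. j ∈ [0,4) capped at 8 ⇒ 4
[0] xor(0x75,0xd8) = 0xad
[1] xor(0xa9,0x7f) = 0xd6
[2] xor(0xf9,0xf8) = 0x01
[3] xor(0xb9,0xea) = 0x53
[4] tail/keep = 0xe2
[5] tail/keep = 0x8c
[6] tail/keep = 0xee
[7] tail/keep = 0x59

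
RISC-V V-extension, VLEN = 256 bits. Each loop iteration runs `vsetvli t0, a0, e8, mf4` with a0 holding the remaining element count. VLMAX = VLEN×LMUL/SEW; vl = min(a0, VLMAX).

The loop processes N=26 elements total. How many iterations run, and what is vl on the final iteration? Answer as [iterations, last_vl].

VLMAX = VLEN×LMUL/SEW = 256×1/4/8 = 8
iterations = ceil(26/8) = 4; final-pass vl = 2

[iterations, last_vl] = [4, 2]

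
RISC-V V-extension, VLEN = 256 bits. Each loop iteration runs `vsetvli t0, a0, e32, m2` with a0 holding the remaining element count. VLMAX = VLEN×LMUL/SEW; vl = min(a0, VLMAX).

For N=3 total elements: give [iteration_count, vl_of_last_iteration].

[iterations, last_vl] = [1, 3]

VLMAX = VLEN×LMUL/SEW = 256×2/32 = 16
N=3: ⌈3/16⌉ = 1 iters; last vl = 3 − 0×16 = 3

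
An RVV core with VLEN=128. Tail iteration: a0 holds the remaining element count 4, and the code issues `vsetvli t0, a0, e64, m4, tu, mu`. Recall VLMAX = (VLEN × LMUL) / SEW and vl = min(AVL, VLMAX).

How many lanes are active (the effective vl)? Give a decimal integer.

vl = 4

lanes per group: 128·4/64 = 8
vl = min(AVL, VLMAX) = min(4, 8) = 4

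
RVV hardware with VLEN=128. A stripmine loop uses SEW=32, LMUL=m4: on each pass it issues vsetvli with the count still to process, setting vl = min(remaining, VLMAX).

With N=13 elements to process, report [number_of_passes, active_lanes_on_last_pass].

VLMAX = VLEN×LMUL/SEW = 128×4/32 = 16
13 elements at 16/iter → 1 passes, remainder 13 on the last

[iterations, last_vl] = [1, 13]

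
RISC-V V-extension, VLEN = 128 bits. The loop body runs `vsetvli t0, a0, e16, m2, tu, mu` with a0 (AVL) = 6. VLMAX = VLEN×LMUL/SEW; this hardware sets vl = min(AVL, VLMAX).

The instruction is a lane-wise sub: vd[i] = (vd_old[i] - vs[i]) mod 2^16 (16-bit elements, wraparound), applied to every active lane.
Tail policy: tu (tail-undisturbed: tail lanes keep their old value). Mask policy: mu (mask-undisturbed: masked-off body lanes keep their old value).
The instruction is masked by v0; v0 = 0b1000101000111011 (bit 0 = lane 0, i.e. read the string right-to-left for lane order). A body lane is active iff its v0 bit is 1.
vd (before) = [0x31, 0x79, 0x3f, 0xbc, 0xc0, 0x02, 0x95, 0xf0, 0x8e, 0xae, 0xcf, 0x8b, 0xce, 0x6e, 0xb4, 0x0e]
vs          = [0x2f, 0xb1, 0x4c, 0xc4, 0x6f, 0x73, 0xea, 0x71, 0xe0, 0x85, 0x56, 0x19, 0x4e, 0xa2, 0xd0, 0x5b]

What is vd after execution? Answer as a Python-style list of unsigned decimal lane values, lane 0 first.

lanes per group: 128·2/16 = 16
AVL=6 ≤ VLMAX=16, so vl = 6
vd[0] sub(0x31,0x2f) -> 0x02
vd[1] sub(0x79,0xb1) -> 0xffc8
vd[2] mask-off/keep -> 0x3f
vd[3] sub(0xbc,0xc4) -> 0xfff8
vd[4] sub(0xc0,0x6f) -> 0x51
vd[5] sub(0x02,0x73) -> 0xff8f
vd[6] tail/keep -> 0x95
vd[7] tail/keep -> 0xf0
vd[8] tail/keep -> 0x8e
vd[9] tail/keep -> 0xae
vd[10] tail/keep -> 0xcf
vd[11] tail/keep -> 0x8b
vd[12] tail/keep -> 0xce
vd[13] tail/keep -> 0x6e
vd[14] tail/keep -> 0xb4
vd[15] tail/keep -> 0x0e

vd = [2, 65480, 63, 65528, 81, 65423, 149, 240, 142, 174, 207, 139, 206, 110, 180, 14]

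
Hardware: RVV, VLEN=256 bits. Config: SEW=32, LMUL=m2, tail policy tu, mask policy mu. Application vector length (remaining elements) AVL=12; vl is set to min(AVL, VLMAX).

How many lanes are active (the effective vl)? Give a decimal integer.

vl = 12

VLMAX = VLEN×LMUL/SEW = 256×2/32 = 16
AVL=12 ≤ VLMAX=16, so vl = 12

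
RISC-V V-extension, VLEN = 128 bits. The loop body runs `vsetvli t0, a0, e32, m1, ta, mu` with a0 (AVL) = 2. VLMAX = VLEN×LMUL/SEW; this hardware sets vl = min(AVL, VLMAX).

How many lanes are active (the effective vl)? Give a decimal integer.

vl = 2

VLMAX = VLEN×LMUL/SEW = 128×1/32 = 4
vl ← min(2, 4) = 2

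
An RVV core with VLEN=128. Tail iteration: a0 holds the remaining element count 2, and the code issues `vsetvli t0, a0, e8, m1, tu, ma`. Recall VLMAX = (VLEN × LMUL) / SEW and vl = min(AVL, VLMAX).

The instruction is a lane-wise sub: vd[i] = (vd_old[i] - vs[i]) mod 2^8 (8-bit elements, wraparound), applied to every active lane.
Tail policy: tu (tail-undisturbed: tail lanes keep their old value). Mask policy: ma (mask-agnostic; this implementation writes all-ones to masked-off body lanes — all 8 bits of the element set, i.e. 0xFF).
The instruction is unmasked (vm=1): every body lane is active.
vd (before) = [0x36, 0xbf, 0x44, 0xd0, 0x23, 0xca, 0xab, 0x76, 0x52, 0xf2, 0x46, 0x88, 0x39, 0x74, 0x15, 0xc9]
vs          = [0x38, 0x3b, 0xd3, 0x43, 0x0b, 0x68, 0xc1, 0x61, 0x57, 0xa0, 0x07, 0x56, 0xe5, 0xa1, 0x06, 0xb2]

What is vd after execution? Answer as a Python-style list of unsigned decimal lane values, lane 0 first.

vd = [254, 132, 68, 208, 35, 202, 171, 118, 82, 242, 70, 136, 57, 116, 21, 201]

VLMAX = VLEN×LMUL/SEW = 128×1/8 = 16
AVL=2 ≤ VLMAX=16, so vl = 2
[0] sub(0x36,0x38) = 0xfe
[1] sub(0xbf,0x3b) = 0x84
[2] tail/keep = 0x44
[3] tail/keep = 0xd0
[4] tail/keep = 0x23
[5] tail/keep = 0xca
[6] tail/keep = 0xab
[7] tail/keep = 0x76
[8] tail/keep = 0x52
[9] tail/keep = 0xf2
[10] tail/keep = 0x46
[11] tail/keep = 0x88
[12] tail/keep = 0x39
[13] tail/keep = 0x74
[14] tail/keep = 0x15
[15] tail/keep = 0xc9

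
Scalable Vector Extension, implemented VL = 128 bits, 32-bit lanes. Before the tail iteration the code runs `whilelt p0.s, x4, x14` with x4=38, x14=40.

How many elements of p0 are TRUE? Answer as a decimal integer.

register lanes = 128/32 = 4
whilelt: lane j active iff 38+j < 40 → j < 2 → 2 active

vl = 2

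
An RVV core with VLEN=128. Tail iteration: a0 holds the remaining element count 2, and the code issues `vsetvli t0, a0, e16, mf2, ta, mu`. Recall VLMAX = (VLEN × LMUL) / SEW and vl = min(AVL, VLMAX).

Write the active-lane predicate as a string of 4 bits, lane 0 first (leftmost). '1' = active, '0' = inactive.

VLMAX = VLEN×LMUL/SEW = 128×1/2/16 = 4
AVL=2 ≤ VLMAX=4, so vl = 2
bits (lane 0 leftmost): 1100

predicate = 1100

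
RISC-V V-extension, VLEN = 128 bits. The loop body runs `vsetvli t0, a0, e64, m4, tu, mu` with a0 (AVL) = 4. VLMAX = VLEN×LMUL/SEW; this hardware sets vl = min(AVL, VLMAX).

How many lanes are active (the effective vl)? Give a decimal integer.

lanes per group: 128·4/64 = 8
AVL=4 ≤ VLMAX=8, so vl = 4

vl = 4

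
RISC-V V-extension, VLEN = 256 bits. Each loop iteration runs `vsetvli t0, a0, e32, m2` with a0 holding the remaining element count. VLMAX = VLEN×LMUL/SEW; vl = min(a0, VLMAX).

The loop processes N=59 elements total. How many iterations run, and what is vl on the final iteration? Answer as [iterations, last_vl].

lanes per group: 256·2/32 = 16
iterations = ceil(59/16) = 4; final-pass vl = 11

[iterations, last_vl] = [4, 11]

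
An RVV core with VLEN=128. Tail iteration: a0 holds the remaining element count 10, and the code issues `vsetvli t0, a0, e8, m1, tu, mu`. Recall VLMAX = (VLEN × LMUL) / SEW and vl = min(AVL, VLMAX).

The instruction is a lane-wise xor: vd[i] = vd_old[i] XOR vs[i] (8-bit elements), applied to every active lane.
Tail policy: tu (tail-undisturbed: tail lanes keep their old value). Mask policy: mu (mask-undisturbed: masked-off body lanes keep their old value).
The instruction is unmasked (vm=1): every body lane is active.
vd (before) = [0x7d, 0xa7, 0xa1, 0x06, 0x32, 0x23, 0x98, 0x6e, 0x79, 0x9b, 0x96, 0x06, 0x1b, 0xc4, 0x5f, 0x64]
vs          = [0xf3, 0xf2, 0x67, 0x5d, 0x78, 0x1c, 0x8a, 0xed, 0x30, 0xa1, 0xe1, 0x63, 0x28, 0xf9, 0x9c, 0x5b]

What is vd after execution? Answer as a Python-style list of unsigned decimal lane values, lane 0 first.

VLMAX = VLEN×LMUL/SEW = 128×1/8 = 16
vl = min(AVL, VLMAX) = min(10, 16) = 10
[0] xor(0x7d,0xf3) = 0x8e
[1] xor(0xa7,0xf2) = 0x55
[2] xor(0xa1,0x67) = 0xc6
[3] xor(0x06,0x5d) = 0x5b
[4] xor(0x32,0x78) = 0x4a
[5] xor(0x23,0x1c) = 0x3f
[6] xor(0x98,0x8a) = 0x12
[7] xor(0x6e,0xed) = 0x83
[8] xor(0x79,0x30) = 0x49
[9] xor(0x9b,0xa1) = 0x3a
[10] tail/keep = 0x96
[11] tail/keep = 0x06
[12] tail/keep = 0x1b
[13] tail/keep = 0xc4
[14] tail/keep = 0x5f
[15] tail/keep = 0x64

vd = [142, 85, 198, 91, 74, 63, 18, 131, 73, 58, 150, 6, 27, 196, 95, 100]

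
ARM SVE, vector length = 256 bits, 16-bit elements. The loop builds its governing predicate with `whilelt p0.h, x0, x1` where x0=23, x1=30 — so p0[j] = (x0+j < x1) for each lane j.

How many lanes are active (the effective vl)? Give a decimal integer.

256-bit reg / 16-bit elem → 16 lanes
active while 23+j < 30, i.e. j ∈ [0,7) capped at 16 ⇒ 7

vl = 7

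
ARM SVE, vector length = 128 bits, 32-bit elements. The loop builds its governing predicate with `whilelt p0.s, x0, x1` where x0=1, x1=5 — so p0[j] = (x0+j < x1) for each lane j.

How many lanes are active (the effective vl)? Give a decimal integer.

vl = 4

lane count: 128 div 32 = 4
whilelt: lane j active iff 1+j < 5 → j < 4 → 4 active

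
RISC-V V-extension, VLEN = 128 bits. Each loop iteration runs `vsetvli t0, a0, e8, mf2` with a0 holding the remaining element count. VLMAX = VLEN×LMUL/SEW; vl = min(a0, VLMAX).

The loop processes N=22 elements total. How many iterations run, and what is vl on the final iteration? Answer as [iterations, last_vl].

[iterations, last_vl] = [3, 6]

VLMAX = VLEN×LMUL/SEW = 128×1/2/8 = 8
22 elements at 8/iter → 3 passes, remainder 6 on the last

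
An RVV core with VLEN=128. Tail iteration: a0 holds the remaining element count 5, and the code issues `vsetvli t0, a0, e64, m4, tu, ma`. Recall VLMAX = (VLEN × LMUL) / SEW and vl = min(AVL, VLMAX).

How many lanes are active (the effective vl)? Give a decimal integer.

VLMAX = (128 × 4) / 64 = 8 lanes
AVL=5 ≤ VLMAX=8, so vl = 5

vl = 5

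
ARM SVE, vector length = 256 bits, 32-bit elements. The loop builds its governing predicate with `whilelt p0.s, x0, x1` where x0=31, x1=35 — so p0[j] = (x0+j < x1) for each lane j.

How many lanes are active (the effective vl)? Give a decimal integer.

lane count: 256 div 32 = 8
whilelt: lane j active iff 31+j < 35 → j < 4 → 4 active

vl = 4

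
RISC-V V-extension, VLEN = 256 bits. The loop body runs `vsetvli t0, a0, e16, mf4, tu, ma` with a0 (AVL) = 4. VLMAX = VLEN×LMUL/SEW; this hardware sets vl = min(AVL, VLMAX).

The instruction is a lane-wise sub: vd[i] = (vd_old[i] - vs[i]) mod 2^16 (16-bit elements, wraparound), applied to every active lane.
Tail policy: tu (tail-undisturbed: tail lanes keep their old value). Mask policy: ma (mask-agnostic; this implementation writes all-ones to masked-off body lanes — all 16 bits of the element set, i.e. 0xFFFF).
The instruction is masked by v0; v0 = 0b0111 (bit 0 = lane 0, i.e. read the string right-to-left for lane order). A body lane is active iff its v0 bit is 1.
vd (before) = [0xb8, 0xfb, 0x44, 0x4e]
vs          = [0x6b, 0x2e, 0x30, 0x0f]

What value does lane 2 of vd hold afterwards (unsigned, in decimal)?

vd[2] = 20

VLMAX = VLEN×LMUL/SEW = 256×1/4/16 = 4
vl = min(AVL, VLMAX) = min(4, 4) = 4
vd[0] sub(0xb8,0x6b) -> 0x4d
vd[1] sub(0xfb,0x2e) -> 0xcd
vd[2] sub(0x44,0x30) -> 0x14
vd[3] mask-off/ones -> 0xffff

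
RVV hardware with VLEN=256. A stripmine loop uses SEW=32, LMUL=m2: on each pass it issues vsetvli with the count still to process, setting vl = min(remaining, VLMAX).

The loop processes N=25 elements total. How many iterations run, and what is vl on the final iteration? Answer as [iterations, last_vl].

[iterations, last_vl] = [2, 9]

lanes per group: 256·2/32 = 16
25 elements at 16/iter → 2 passes, remainder 9 on the last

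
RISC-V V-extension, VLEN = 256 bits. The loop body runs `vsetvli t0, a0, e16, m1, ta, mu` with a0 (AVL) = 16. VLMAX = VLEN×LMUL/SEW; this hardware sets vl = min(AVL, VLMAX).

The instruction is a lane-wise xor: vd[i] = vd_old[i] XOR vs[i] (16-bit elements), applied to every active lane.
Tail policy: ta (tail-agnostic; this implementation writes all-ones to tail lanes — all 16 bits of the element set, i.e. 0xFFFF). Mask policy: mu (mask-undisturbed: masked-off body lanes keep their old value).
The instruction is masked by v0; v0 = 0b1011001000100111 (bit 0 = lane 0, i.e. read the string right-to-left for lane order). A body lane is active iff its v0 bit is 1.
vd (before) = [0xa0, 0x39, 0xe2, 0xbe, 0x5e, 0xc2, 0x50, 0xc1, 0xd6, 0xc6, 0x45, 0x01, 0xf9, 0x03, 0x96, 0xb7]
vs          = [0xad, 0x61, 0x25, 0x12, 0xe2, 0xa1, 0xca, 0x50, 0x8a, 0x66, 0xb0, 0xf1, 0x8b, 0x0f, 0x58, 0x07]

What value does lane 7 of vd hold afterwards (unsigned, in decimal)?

lanes per group: 256·1/16 = 16
AVL=16 ≤ VLMAX=16, so vl = 16
vd[0] xor(0xa0,0xad) -> 0x0d
vd[1] xor(0x39,0x61) -> 0x58
vd[2] xor(0xe2,0x25) -> 0xc7
vd[3] mask-off/keep -> 0xbe
vd[4] mask-off/keep -> 0x5e
vd[5] xor(0xc2,0xa1) -> 0x63
vd[6] mask-off/keep -> 0x50
vd[7] mask-off/keep -> 0xc1
vd[8] mask-off/keep -> 0xd6
vd[9] xor(0xc6,0x66) -> 0xa0
vd[10] mask-off/keep -> 0x45
vd[11] mask-off/keep -> 0x01
vd[12] xor(0xf9,0x8b) -> 0x72
vd[13] xor(0x03,0x0f) -> 0x0c
vd[14] mask-off/keep -> 0x96
vd[15] xor(0xb7,0x07) -> 0xb0

vd[7] = 193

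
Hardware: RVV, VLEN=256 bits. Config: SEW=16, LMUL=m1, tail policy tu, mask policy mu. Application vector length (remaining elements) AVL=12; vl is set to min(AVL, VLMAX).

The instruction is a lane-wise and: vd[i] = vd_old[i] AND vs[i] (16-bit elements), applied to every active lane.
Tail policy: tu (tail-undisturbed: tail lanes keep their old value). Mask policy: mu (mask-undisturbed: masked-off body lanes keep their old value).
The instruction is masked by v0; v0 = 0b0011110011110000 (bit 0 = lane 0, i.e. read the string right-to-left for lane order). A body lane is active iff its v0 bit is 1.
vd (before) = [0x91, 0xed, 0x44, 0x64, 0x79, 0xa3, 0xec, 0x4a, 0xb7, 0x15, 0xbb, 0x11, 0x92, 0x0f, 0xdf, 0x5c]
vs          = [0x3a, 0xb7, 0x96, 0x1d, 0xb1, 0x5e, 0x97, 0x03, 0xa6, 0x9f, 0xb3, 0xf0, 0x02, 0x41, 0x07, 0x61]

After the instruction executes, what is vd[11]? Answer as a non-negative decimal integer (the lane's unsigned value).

VLMAX = (256 × 1) / 16 = 16 lanes
AVL=12 ≤ VLMAX=16, so vl = 12
  i=0: mask-off/keep → 145
  i=1: mask-off/keep → 237
  i=2: mask-off/keep → 68
  i=3: mask-off/keep → 100
  i=4: and(0x79,0xb1) → 49
  i=5: and(0xa3,0x5e) → 2
  i=6: and(0xec,0x97) → 132
  i=7: and(0x4a,0x03) → 2
  i=8: mask-off/keep → 183
  i=9: mask-off/keep → 21
  i=10: and(0xbb,0xb3) → 179
  i=11: and(0x11,0xf0) → 16
  i=12: tail/keep → 146
  i=13: tail/keep → 15
  i=14: tail/keep → 223
  i=15: tail/keep → 92

vd[11] = 16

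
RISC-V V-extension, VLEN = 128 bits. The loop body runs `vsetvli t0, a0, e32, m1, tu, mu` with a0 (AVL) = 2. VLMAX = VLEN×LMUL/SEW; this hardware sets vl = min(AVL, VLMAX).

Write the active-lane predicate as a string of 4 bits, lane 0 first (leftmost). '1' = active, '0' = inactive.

predicate = 1100

lanes per group: 128·1/32 = 4
vl = min(AVL, VLMAX) = min(2, 4) = 2
bits (lane 0 leftmost): 1100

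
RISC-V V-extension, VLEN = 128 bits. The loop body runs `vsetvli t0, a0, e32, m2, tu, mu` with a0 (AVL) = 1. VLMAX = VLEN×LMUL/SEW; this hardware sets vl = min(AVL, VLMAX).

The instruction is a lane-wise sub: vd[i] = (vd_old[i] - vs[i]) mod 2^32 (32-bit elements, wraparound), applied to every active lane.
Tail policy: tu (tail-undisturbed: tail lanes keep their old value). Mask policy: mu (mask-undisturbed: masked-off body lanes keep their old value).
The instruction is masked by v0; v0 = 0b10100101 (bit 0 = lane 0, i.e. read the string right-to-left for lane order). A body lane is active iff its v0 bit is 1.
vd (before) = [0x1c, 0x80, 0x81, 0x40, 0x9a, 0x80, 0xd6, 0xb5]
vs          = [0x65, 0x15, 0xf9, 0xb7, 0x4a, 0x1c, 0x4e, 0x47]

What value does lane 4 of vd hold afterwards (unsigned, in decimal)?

vd[4] = 154

VLMAX = VLEN×LMUL/SEW = 128×2/32 = 8
AVL=1 ≤ VLMAX=8, so vl = 1
lane  0: sub(0x1c,0x65) ⇒ 0xffffffb7
lane  1: tail/keep ⇒ 0x80
lane  2: tail/keep ⇒ 0x81
lane  3: tail/keep ⇒ 0x40
lane  4: tail/keep ⇒ 0x9a
lane  5: tail/keep ⇒ 0x80
lane  6: tail/keep ⇒ 0xd6
lane  7: tail/keep ⇒ 0xb5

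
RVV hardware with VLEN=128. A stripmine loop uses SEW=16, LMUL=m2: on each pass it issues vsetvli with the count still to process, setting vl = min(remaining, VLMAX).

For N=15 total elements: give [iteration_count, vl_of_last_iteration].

lanes per group: 128·2/16 = 16
15 elements at 16/iter → 1 passes, remainder 15 on the last

[iterations, last_vl] = [1, 15]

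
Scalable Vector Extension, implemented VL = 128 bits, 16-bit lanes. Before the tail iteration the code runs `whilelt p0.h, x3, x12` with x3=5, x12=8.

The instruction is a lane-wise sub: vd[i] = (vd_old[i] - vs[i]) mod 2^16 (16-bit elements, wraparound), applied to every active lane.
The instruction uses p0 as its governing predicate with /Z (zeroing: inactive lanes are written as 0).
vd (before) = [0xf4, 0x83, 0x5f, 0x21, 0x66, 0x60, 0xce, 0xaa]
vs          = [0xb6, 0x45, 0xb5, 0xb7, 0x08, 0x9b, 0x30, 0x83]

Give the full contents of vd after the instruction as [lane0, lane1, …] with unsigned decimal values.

vd = [62, 62, 65450, 0, 0, 0, 0, 0]

register lanes = 128/16 = 8
active while 5+j < 8, i.e. j ∈ [0,3) capped at 8 ⇒ 3
  i=0: sub(0xf4,0xb6) → 62
  i=1: sub(0x83,0x45) → 62
  i=2: sub(0x5f,0xb5) → 65450
  i=3: tail/zero → 0
  i=4: tail/zero → 0
  i=5: tail/zero → 0
  i=6: tail/zero → 0
  i=7: tail/zero → 0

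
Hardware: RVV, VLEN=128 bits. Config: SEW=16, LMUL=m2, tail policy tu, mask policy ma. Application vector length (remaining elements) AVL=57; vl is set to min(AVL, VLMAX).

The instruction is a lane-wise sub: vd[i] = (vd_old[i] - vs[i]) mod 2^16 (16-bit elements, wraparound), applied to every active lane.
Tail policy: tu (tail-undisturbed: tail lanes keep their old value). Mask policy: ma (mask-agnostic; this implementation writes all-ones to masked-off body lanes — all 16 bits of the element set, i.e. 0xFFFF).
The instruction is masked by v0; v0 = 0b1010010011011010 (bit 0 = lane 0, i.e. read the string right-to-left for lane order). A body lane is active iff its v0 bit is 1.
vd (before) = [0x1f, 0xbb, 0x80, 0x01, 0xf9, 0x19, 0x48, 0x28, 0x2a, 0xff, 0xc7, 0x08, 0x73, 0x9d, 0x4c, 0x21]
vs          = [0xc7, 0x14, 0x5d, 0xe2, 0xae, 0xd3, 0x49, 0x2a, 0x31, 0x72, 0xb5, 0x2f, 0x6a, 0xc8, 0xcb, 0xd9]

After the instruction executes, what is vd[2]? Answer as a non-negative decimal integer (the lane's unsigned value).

VLMAX = VLEN×LMUL/SEW = 128×2/16 = 16
vl ← min(57, 16) = 16
lane  0: mask-off/ones ⇒ 0xffff
lane  1: sub(0xbb,0x14) ⇒ 0xa7
lane  2: mask-off/ones ⇒ 0xffff
lane  3: sub(0x01,0xe2) ⇒ 0xff1f
lane  4: sub(0xf9,0xae) ⇒ 0x4b
lane  5: mask-off/ones ⇒ 0xffff
lane  6: sub(0x48,0x49) ⇒ 0xffff
lane  7: sub(0x28,0x2a) ⇒ 0xfffe
lane  8: mask-off/ones ⇒ 0xffff
lane  9: mask-off/ones ⇒ 0xffff
lane 10: sub(0xc7,0xb5) ⇒ 0x12
lane 11: mask-off/ones ⇒ 0xffff
lane 12: mask-off/ones ⇒ 0xffff
lane 13: sub(0x9d,0xc8) ⇒ 0xffd5
lane 14: mask-off/ones ⇒ 0xffff
lane 15: sub(0x21,0xd9) ⇒ 0xff48

vd[2] = 65535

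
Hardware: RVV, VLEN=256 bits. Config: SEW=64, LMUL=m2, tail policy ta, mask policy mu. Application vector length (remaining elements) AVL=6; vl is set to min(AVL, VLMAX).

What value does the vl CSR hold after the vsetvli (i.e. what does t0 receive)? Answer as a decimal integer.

vl = 6

VLMAX = (256 × 2) / 64 = 8 lanes
vl ← min(6, 8) = 6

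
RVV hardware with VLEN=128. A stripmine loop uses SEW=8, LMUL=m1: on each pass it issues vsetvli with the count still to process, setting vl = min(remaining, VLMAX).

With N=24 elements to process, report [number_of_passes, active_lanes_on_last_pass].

[iterations, last_vl] = [2, 8]

VLMAX = (128 × 1) / 8 = 16 lanes
N=24: ⌈24/16⌉ = 2 iters; last vl = 24 − 1×16 = 8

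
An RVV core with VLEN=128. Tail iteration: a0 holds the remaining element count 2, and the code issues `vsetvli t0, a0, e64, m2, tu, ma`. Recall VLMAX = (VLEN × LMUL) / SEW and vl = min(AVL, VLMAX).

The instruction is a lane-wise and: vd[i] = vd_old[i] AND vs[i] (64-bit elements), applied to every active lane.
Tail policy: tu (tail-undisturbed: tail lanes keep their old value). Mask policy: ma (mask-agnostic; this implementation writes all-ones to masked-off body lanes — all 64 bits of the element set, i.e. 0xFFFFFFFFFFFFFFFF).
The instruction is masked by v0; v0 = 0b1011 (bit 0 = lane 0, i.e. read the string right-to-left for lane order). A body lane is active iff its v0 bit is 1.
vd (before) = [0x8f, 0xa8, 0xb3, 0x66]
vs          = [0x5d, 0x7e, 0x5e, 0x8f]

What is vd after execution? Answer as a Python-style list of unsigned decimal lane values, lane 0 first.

lanes per group: 128·2/64 = 4
vl ← min(2, 4) = 2
lane  0: and(0x8f,0x5d) ⇒ 0x0d
lane  1: and(0xa8,0x7e) ⇒ 0x28
lane  2: tail/keep ⇒ 0xb3
lane  3: tail/keep ⇒ 0x66

vd = [13, 40, 179, 102]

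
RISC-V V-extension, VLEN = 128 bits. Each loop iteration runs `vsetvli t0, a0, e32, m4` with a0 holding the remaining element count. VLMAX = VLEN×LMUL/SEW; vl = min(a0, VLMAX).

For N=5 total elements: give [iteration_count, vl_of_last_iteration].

[iterations, last_vl] = [1, 5]

VLMAX = VLEN×LMUL/SEW = 128×4/32 = 16
iterations = ceil(5/16) = 1; final-pass vl = 5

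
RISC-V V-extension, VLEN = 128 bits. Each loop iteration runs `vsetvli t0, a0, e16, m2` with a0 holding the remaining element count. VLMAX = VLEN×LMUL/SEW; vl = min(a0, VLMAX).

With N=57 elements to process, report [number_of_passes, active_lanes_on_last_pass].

lanes per group: 128·2/16 = 16
iterations = ceil(57/16) = 4; final-pass vl = 9

[iterations, last_vl] = [4, 9]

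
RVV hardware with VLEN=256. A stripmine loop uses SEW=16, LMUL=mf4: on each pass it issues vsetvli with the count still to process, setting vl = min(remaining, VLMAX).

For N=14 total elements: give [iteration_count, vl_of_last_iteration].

[iterations, last_vl] = [4, 2]

lanes per group: 256·1/4/16 = 4
14 elements at 4/iter → 4 passes, remainder 2 on the last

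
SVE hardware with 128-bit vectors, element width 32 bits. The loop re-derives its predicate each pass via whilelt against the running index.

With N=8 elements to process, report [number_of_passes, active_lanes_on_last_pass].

128-bit reg / 32-bit elem → 4 lanes
8 elements at 4/iter → 2 passes, remainder 4 on the last

[iterations, last_vl] = [2, 4]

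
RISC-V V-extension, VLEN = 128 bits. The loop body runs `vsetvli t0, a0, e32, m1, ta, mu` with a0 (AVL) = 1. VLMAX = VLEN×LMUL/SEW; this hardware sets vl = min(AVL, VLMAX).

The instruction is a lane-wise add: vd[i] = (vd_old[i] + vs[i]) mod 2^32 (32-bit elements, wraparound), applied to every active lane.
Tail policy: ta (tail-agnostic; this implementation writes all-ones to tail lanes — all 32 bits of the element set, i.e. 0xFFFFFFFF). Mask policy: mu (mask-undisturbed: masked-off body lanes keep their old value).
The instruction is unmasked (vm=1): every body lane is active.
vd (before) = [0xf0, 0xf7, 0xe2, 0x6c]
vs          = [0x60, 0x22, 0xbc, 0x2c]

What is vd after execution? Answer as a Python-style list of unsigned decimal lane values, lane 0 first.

lanes per group: 128·1/32 = 4
AVL=1 ≤ VLMAX=4, so vl = 1
[0] add(0xf0,0x60) = 0x150
[1] tail/ones = 0xffffffff
[2] tail/ones = 0xffffffff
[3] tail/ones = 0xffffffff

vd = [336, 4294967295, 4294967295, 4294967295]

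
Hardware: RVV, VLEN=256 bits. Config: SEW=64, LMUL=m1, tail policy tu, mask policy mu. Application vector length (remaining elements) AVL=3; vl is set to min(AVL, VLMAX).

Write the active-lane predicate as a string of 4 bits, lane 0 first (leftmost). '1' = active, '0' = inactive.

VLMAX = (256 × 1) / 64 = 4 lanes
vl = min(AVL, VLMAX) = min(3, 4) = 3
bits (lane 0 leftmost): 1110

predicate = 1110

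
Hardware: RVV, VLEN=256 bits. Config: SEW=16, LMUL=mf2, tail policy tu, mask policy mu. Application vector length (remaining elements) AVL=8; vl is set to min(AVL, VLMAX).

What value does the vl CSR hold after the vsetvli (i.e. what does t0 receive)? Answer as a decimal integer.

vl = 8

VLMAX = VLEN×LMUL/SEW = 256×1/2/16 = 8
vl ← min(8, 8) = 8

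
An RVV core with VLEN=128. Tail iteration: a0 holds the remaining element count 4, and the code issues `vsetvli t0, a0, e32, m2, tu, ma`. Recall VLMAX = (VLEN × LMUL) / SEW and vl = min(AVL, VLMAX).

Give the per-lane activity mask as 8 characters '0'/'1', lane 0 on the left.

predicate = 11110000

lanes per group: 128·2/32 = 8
AVL=4 ≤ VLMAX=8, so vl = 4
bits (lane 0 leftmost): 11110000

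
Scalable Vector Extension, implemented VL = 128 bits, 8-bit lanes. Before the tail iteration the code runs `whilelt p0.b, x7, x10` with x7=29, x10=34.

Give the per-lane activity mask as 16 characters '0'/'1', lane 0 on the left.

128-bit reg / 8-bit elem → 16 lanes
p0[j] = (29+j < 34); true for j=0..4 → 5 lanes set
bits (lane 0 leftmost): 1111100000000000

predicate = 1111100000000000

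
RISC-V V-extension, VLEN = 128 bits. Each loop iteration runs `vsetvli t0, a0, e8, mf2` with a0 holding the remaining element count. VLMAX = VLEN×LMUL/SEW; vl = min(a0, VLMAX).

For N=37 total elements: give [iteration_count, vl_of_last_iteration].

lanes per group: 128·1/2/8 = 8
iterations = ceil(37/8) = 5; final-pass vl = 5

[iterations, last_vl] = [5, 5]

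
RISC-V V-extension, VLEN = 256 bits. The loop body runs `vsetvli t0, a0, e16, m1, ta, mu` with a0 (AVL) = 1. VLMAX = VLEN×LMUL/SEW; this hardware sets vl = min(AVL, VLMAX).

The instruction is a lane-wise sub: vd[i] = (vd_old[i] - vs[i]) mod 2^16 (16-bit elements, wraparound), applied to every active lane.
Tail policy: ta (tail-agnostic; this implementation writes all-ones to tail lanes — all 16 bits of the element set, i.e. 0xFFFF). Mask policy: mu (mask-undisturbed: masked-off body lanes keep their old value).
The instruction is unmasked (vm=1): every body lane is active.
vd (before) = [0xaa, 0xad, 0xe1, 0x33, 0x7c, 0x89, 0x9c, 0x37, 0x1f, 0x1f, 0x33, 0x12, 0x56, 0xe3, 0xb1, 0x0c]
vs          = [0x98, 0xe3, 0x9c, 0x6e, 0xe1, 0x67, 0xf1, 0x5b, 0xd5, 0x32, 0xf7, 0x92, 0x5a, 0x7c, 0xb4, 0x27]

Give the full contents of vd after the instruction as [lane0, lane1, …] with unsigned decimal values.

VLMAX = (256 × 1) / 16 = 16 lanes
vl ← min(1, 16) = 1
  i=0: sub(0xaa,0x98) → 18
  i=1: tail/ones → 65535
  i=2: tail/ones → 65535
  i=3: tail/ones → 65535
  i=4: tail/ones → 65535
  i=5: tail/ones → 65535
  i=6: tail/ones → 65535
  i=7: tail/ones → 65535
  i=8: tail/ones → 65535
  i=9: tail/ones → 65535
  i=10: tail/ones → 65535
  i=11: tail/ones → 65535
  i=12: tail/ones → 65535
  i=13: tail/ones → 65535
  i=14: tail/ones → 65535
  i=15: tail/ones → 65535

vd = [18, 65535, 65535, 65535, 65535, 65535, 65535, 65535, 65535, 65535, 65535, 65535, 65535, 65535, 65535, 65535]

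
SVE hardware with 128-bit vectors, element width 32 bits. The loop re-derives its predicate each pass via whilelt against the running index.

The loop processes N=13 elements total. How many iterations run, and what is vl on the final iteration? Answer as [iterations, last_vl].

128-bit reg / 32-bit elem → 4 lanes
13 elements at 4/iter → 4 passes, remainder 1 on the last

[iterations, last_vl] = [4, 1]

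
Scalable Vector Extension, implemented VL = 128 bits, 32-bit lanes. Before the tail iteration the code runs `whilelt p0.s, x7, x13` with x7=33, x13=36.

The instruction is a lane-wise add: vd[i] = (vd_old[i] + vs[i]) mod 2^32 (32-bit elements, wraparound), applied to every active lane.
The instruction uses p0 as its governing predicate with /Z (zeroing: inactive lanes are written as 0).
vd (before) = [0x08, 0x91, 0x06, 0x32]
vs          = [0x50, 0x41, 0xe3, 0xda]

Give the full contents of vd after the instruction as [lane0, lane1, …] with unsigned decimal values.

vd = [88, 210, 233, 0]

lane count: 128 div 32 = 4
p0[j] = (33+j < 36); true for j=0..2 → 3 lanes set
  i=0: add(0x08,0x50) → 88
  i=1: add(0x91,0x41) → 210
  i=2: add(0x06,0xe3) → 233
  i=3: tail/zero → 0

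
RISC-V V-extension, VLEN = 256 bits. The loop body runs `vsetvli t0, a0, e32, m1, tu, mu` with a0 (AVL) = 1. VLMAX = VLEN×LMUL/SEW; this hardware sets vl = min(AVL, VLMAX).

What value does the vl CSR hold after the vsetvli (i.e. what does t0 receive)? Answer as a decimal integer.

VLMAX = (256 × 1) / 32 = 8 lanes
vl = min(AVL, VLMAX) = min(1, 8) = 1

vl = 1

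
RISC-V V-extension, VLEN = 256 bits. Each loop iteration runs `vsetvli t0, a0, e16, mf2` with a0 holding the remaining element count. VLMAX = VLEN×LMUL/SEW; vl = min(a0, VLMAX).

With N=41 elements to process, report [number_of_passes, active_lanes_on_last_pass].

[iterations, last_vl] = [6, 1]

VLMAX = (256 × 1/2) / 16 = 8 lanes
41 elements at 8/iter → 6 passes, remainder 1 on the last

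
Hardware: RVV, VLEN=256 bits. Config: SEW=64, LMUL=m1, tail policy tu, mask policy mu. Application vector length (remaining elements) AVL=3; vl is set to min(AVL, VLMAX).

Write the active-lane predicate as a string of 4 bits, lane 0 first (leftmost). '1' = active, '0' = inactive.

predicate = 1110

lanes per group: 256·1/64 = 4
vl ← min(3, 4) = 3
bits (lane 0 leftmost): 1110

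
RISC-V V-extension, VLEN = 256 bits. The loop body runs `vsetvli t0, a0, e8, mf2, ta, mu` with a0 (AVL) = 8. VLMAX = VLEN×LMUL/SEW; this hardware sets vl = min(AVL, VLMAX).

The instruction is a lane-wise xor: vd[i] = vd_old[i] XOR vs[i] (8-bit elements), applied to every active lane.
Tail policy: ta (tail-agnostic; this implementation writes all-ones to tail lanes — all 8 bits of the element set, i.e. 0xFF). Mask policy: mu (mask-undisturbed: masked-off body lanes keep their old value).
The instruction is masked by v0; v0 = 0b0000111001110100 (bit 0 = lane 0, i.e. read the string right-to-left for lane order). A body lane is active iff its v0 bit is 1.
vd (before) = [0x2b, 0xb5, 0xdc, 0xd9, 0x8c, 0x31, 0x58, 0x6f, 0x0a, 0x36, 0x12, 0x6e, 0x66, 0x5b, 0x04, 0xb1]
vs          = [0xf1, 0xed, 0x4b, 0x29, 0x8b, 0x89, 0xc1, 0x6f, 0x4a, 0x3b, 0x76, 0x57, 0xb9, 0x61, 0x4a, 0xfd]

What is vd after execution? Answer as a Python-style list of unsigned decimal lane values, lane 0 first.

VLMAX = VLEN×LMUL/SEW = 256×1/2/8 = 16
vl ← min(8, 16) = 8
[0] mask-off/keep = 0x2b
[1] mask-off/keep = 0xb5
[2] xor(0xdc,0x4b) = 0x97
[3] mask-off/keep = 0xd9
[4] xor(0x8c,0x8b) = 0x07
[5] xor(0x31,0x89) = 0xb8
[6] xor(0x58,0xc1) = 0x99
[7] mask-off/keep = 0x6f
[8] tail/ones = 0xff
[9] tail/ones = 0xff
[10] tail/ones = 0xff
[11] tail/ones = 0xff
[12] tail/ones = 0xff
[13] tail/ones = 0xff
[14] tail/ones = 0xff
[15] tail/ones = 0xff

vd = [43, 181, 151, 217, 7, 184, 153, 111, 255, 255, 255, 255, 255, 255, 255, 255]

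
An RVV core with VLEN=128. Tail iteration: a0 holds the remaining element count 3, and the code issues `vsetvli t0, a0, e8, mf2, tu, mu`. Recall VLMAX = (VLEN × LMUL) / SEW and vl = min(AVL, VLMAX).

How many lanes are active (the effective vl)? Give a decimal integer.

vl = 3

VLMAX = (128 × 1/2) / 8 = 8 lanes
vl ← min(3, 8) = 3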